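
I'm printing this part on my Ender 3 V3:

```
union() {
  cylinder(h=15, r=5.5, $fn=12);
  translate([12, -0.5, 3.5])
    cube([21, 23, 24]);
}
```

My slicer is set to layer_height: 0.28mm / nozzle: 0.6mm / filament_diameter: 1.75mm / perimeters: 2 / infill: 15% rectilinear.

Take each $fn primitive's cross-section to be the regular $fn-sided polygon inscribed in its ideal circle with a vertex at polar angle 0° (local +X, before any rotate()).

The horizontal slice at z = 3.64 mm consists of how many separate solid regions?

At z = 3.64 mm: the cylinder: section is a regular 12-gon, circumradius r=5.5; the cube at (12, -0.5) is present — its section is the full 21×23 rectangle; Combining (union): the 2 present regions are separate (no shared area or edge), so areas and boundary lengths simply add and each stays a separate island — 2 connected regions. The result has 2 disconnected regions.

2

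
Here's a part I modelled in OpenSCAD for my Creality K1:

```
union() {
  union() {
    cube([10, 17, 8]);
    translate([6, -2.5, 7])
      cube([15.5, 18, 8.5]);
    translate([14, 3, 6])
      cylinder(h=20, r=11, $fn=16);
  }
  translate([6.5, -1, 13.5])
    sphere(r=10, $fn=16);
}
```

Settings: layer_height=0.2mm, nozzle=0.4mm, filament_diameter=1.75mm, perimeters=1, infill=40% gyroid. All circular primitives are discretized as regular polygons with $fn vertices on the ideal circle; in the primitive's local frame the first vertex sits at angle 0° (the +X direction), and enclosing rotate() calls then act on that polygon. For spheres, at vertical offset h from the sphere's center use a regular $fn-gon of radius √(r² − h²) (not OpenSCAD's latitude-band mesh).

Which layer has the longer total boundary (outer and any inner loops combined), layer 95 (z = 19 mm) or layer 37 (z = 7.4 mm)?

Layer 95 (z = 19): the cube is not intersected at this z (z outside [0, 8]); the cube at (6, -2.5) is not intersected at this z (z outside [7, 15.5]); the r=11 cylinder at (14, 3) gives a regular 16-gon of circumradius 11 (constant along its height) (perimeter = 2·16·11.000·sin(180°/16) = 68.67 mm); Combining (union): only the r=11 cylinder at (14, 3) is present, so the union is just that shape — boundary = 68.67 mm; the r=10 sphere at (6.5, -1) contributes a regular 16-gon of circumradius √(10²−5.5²) = 8.352 (perimeter = 2·16·8.352·sin(180°/16) = 52.14 mm); Taking the union: the regions partially overlap (shared area 126.62 mm²), so the edge portions inside another operand are dropped and the merged outline is re-measured after clipping — boundary = 78.87 mm. So its perimeter = 78.87 mm. Layer 37 (z = 7.4): the 10×17 cube contributes its full rectangle (perimeter 54.00 mm); the 15.5×18 cube at (6, -2.5) contributes its full rectangle (perimeter 67.00 mm); the r=11 cylinder at (14, 3) gives a regular 16-gon of circumradius 11 (constant along its height) (perimeter = 2·16·11.000·sin(180°/16) = 68.67 mm); Combining (union): the regions partially overlap (shared area 322.33 mm²), so the edge portions inside another operand are dropped and the merged outline is re-measured after clipping — boundary = 88.33 mm; the r=10 sphere at (6.5, -1) contributes a regular 16-gon of circumradius √(10²−6.1²) = 7.924 (perimeter = 2·16·7.924·sin(180°/16) = 49.47 mm); Merging all regions: the regions partially overlap (shared area 133.52 mm²), so the edge portions inside another operand are dropped and the merged outline is re-measured after clipping — boundary = 92.20 mm. So its perimeter = 92.20 mm. Layer 37 is larger (92.20 vs 78.87 mm).

layer 37 (z = 7.4 mm)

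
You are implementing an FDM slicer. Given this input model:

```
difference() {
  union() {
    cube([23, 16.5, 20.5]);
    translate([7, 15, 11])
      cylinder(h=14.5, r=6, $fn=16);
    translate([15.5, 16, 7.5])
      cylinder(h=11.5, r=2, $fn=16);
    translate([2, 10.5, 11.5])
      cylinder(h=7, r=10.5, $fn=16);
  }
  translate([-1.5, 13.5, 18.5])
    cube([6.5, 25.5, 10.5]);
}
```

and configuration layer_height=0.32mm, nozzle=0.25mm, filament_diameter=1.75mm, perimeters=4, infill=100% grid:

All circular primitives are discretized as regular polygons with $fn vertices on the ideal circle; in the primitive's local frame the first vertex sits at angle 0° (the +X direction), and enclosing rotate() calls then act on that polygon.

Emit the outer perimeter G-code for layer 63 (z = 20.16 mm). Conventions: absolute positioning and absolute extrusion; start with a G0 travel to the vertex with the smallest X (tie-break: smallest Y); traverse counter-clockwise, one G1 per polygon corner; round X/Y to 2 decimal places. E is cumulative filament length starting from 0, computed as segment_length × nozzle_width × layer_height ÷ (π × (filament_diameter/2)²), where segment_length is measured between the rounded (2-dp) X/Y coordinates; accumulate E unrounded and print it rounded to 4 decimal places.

G0 X0.00 Y0.00 Z20.16
G1 X23.00 Y0.00 E0.7650
G1 X23.00 Y16.50 E1.3138
G1 X12.70 Y16.50 E1.6564
G1 X12.54 Y17.30 E1.6835
G1 X11.24 Y19.24 E1.7612
G1 X9.30 Y20.54 E1.8388
G1 X7.00 Y21.00 E1.9168
G1 X5.00 Y20.60 E1.9847
G1 X5.00 Y13.50 E2.2208
G1 X0.00 Y13.50 E2.3871
G1 X0.00 Y0.00 E2.8361

At z = 20.16 mm: the cube (footprint 23×16.5) is included at this height; the r=6 cylinder at (7, 15) contributes a regular 16-gon of circumradius 6; the cylinder at (15.5, 16) is not intersected at this z (z outside [7.5, 19]); the cylinder at (2, 10.5) does not reach this height (z outside [11.5, 18.5]); Combining (union): the regions partially overlap (shared area 72.66 mm²), so overlapping operands fuse into one piece — 1 connected region; the cube at (-1.5, 13.5) is present — its section is the full 6.5×25.5 rectangle; Subtracting the remaining from the first: starting from the result so far, the 6.5×25.5 cube at (-1.5, 13.5) partially overlaps it — only the 25.17 mm² overlap (of its 165.75 mm²) is removed, clipping the outline — 1 connected region. The outline is a single polygon with 11 vertices. Extrusion per mm of travel: 0.25 × 0.32 / (π × 0.875²) = 0.033260. Accumulating E over each segment gives final E = 2.8361.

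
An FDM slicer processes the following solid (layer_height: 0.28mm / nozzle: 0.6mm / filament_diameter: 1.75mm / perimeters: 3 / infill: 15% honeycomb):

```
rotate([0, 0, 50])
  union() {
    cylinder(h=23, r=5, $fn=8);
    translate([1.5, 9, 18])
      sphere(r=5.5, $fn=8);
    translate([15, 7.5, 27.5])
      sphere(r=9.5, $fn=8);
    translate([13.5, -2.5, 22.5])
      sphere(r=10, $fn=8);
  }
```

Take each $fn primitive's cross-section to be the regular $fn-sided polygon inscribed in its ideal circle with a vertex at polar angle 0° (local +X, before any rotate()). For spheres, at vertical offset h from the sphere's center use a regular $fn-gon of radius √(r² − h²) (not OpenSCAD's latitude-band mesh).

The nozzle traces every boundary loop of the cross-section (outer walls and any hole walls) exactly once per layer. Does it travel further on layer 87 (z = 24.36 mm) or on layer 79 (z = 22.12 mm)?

Layer 87 (z = 24.36): the cylinder does not reach this height (z outside [0, 23]); the sphere at (1.5, 9) is not intersected at this z (|z−center|=6.360 > r=5.5); the r=9.5 sphere at (15, 7.5) slices to a regular 8-gon of circumradius 8.966 (√(r²−h²) with h=3.14 from center) (perimeter = 2·8·8.966·sin(180°/8) = 54.90 mm); the r=10 sphere at (13.5, -2.5) slices to a regular 8-gon of circumradius 9.825 (√(r²−h²) with h=1.86 from center) (perimeter = 2·8·9.825·sin(180°/8) = 60.16 mm); Combining (union): the regions partially overlap (shared area 79.64 mm²), so the edge portions inside another operand are dropped and the merged outline is re-measured after clipping — boundary = 79.58 mm; (rotated 50° about Z; rotation is an isometry so areas/perimeters/island counts are preserved). So its perimeter = 79.58 mm. Layer 79 (z = 22.12): the r=5 cylinder gives a regular 8-gon of circumradius 5 (constant along its height) (perimeter = 2·8·5.000·sin(180°/8) = 30.61 mm); the sphere at (1.5, 9): section is a regular 8-gon, circumradius = √(r²−h²) = √(5.5²−4.12²) = 3.644 (perimeter = 2·8·3.644·sin(180°/8) = 22.31 mm); the sphere at (15, 7.5): section is a regular 8-gon, circumradius = √(r²−h²) = √(9.5²−5.38²) = 7.830 (perimeter = 2·8·7.830·sin(180°/8) = 47.94 mm); the r=10 sphere at (13.5, -2.5) contributes a regular 8-gon of circumradius √(10²−0.38²) = 9.993 (perimeter = 2·8·9.993·sin(180°/8) = 61.19 mm); Combining (union): the regions partially overlap (shared area 65.06 mm²), so the edge portions inside another operand are dropped and the merged outline is re-measured after clipping — boundary = 122.39 mm; (whole slice rotated 50° about Z — lengths, areas and connectivity unchanged). So its perimeter = 122.39 mm. Layer 79 is larger (122.39 vs 79.58 mm).

layer 79 (z = 22.12 mm)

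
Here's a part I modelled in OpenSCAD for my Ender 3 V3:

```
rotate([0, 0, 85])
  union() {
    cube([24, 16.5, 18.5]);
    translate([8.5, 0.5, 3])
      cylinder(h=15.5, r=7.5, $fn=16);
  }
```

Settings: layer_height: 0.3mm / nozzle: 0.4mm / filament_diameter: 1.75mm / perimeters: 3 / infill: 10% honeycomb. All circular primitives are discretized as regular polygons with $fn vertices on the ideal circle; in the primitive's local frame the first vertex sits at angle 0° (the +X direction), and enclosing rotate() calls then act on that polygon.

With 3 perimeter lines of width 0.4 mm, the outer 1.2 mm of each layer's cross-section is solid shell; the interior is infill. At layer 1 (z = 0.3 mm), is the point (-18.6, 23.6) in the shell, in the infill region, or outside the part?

At z = 0.3 mm: the cube is present — its section is the full 24×16.5 rectangle; the cylinder at (8.5, 0.5) does not reach this height (z outside [3, 18.5]); Merging all regions: only the 24×16.5 cube is present, so the union is just that shape — 1 connected region; (rotated 85° about Z; rotation is an isometry so areas/perimeters/island counts are preserved). Overall, the cross-section is a single solid region. Undo the 85° rotation: the query point maps to (21.889, 20.586) in the un-rotated model frame. The nearest boundary edge runs (24.00, 16.50)→(0.00, 16.50); distance from the point to it = 4.09 mm. The point is not inside any of the regions above, so it lies outside the cross-section (4.09 mm from the nearest boundary).

outside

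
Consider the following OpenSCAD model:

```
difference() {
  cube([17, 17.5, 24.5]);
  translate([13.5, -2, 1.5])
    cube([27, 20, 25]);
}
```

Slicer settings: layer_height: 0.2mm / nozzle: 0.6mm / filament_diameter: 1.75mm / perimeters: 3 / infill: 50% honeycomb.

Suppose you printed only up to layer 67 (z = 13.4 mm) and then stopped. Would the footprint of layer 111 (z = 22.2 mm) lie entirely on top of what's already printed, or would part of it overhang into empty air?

Compare the two slices. At z = 13.4: the 17×17.5 cube contributes its full rectangle (area 297.50 mm²); the cube at (13.5, -2) (footprint 27×20) is included at this height (area 540.00 mm²); After the difference (first − rest): starting from the 17×17.5 cube (297.50 mm²), the 27×20 cube at (13.5, -2) partially overlaps it — only the 61.25 mm² overlap (of its 540.00 mm²) is removed, clipping the outline — area = 236.25 mm². At z = 22.2: the cube is present — its section is the full 17×17.5 rectangle (area 297.50 mm²); the cube at (13.5, -2) (footprint 27×20) is included at this height (area 540.00 mm²); Subtracting the remaining from the first: starting from the 17×17.5 cube (297.50 mm²), the 27×20 cube at (13.5, -2) partially overlaps it — only the 61.25 mm² overlap (of its 540.00 mm²) is removed, clipping the outline — area = 236.25 mm². Checking containment: the cross-section at z = 22.2 is a subset of the cross-section at z = 13.4.

entirely on top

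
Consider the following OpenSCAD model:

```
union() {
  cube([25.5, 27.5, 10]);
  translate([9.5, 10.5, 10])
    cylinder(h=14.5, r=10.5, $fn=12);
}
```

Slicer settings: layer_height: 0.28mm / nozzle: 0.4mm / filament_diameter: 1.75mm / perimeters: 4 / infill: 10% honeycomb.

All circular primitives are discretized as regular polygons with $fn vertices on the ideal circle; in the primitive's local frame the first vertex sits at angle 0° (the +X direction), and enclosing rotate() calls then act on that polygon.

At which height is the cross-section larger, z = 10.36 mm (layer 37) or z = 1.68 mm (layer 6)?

layer 6 (z = 1.68 mm)

Layer 37 (z = 10.36): the cube is absent (z outside [0, 10]); the r=10.5 cylinder at (9.5, 10.5) gives a regular 12-gon of circumradius 10.5 (constant along its height) (area = (12/2)·10.500²·sin(360°/12) = 330.75 mm²); Combining (union): only the r=10.5 cylinder at (9.5, 10.5) is present, so the union is just that shape — area = 330.75 mm². So its area = 330.75 mm². Layer 6 (z = 1.68): the cube (footprint 25.5×27.5) is included at this height (area 701.25 mm²); the cylinder at (9.5, 10.5) does not reach this height (z outside [10, 24.5]); Merging all regions: only the 25.5×27.5 cube is present, so the union is just that shape — area = 701.25 mm². So its area = 701.25 mm². Layer 6 is larger (701.25 vs 330.75 mm²).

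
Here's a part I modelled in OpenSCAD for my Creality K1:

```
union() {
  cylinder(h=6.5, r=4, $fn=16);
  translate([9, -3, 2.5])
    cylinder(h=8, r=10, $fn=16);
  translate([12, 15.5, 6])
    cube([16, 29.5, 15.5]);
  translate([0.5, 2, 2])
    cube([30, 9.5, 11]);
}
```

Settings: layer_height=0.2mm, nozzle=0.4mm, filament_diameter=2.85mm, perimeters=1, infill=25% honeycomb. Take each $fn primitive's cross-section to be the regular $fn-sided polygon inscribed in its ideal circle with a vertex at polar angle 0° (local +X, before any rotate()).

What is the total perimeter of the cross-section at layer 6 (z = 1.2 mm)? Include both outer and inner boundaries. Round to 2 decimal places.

24.97 mm

At z = 1.2 mm: the r=4 cylinder gives a regular 16-gon of circumradius 4 (constant along its height) (perimeter = 2·16·4.000·sin(180°/16) = 24.97 mm); the cylinder at (9, -3) is absent (z outside [2.5, 10.5]); the cube at (12, 15.5) is absent (z outside [6, 21.5]); the cube at (0.5, 2) does not reach this height (z outside [2, 13]); Taking the union: only the r=4 cylinder is present, so the union is just that shape — boundary = 24.97 mm. Overall, the cross-section is a single solid region. Total boundary length (outer) = 24.97 mm.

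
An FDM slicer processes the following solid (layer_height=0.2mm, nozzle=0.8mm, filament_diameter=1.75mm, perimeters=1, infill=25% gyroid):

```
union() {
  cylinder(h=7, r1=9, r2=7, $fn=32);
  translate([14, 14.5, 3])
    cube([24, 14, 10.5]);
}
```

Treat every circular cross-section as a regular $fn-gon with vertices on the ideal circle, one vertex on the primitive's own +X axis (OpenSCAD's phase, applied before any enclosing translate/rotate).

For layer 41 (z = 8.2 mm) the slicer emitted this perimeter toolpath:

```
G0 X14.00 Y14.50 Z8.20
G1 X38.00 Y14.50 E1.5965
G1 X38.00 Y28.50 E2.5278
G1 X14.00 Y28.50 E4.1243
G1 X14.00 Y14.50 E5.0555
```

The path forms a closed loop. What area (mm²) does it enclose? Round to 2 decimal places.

Apply the shoelace formula to the sequence of (X, Y) vertices; enclosed area = 336.00 mm².

336.00 mm²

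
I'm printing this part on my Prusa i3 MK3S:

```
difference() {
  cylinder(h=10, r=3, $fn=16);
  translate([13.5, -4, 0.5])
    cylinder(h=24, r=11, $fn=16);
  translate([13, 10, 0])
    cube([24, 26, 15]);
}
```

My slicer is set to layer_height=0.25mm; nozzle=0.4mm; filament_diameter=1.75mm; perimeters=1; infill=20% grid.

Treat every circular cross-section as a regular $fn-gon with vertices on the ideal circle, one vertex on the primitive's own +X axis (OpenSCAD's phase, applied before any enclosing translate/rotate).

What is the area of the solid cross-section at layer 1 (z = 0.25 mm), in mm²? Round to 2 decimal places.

At z = 0.25 mm: the r=3 cylinder contributes a regular 16-gon of circumradius 3 (area = (16/2)·3.000²·sin(360°/16) = 27.55 mm²); the cylinder at (13.5, -4) is absent (z outside [0.5, 24.5]); the cube at (13, 10) (footprint 24×26) is included at this height (area 624.00 mm²); After the difference (first − rest): starting from the r=3 cylinder (27.55 mm²), the 24×26 cube at (13, 10) misses the remaining region (no effect) — area = 27.55 mm². Overall, the cross-section is a single solid region. Net area = 27.55 mm².

27.55 mm²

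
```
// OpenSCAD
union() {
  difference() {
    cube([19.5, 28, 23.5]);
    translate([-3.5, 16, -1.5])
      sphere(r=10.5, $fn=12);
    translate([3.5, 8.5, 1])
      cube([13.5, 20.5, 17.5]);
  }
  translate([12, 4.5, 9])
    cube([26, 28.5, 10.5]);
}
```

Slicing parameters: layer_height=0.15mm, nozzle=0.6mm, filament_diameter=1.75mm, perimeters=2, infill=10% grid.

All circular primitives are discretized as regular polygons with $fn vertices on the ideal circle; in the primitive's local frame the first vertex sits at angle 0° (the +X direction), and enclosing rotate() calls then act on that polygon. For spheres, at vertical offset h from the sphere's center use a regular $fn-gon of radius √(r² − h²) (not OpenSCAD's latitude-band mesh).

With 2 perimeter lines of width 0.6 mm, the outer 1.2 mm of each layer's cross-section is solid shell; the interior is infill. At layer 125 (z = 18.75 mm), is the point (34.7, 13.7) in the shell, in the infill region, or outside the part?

At z = 18.75 mm: the cube is present — its section is the full 19.5×28 rectangle; the sphere at (-3.5, 16) is not intersected at this z (|z−center|=20.250 > r=10.5); the cube at (3.5, 8.5) is not intersected at this z (z outside [1, 18.5]); After the difference (first − rest): none of the subtracted shapes is present at this height, so the 19.5×28 cube is unchanged — 1 connected region; the cube at (12, 4.5) (footprint 26×28.5) is included at this height; Merging all regions: the regions partially overlap (shared area 176.25 mm²), so overlapping operands fuse into one piece — 1 connected region. Overall, the cross-section is a single solid region. The nearest boundary edge runs (38.00, 33.00)→(38.00, 4.50); distance from the point to it = 3.30 mm. The point is inside the cross-section and 3.30 mm from the nearest boundary — more than the 1.2 mm shell width (2 × 0.6), so it's in the infill interior.

infill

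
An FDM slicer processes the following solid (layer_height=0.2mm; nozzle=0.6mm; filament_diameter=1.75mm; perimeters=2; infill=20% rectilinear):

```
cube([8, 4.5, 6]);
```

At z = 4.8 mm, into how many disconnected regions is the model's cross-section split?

1

At z = 4.8 mm: the 8×4.5 cube contributes its full rectangle. The result has 1 disconnected region.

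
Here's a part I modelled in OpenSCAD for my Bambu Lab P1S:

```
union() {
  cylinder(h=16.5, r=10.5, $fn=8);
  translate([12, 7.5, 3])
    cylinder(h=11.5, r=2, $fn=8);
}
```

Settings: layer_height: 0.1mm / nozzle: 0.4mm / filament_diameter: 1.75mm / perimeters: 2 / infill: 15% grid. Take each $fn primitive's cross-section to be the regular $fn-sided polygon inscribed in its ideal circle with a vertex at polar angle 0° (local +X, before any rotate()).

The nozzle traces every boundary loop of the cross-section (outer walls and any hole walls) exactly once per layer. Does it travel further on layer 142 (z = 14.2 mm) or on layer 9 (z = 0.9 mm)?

layer 142 (z = 14.2 mm)

Layer 142 (z = 14.2): the cylinder: section is a regular 8-gon, circumradius r=10.5 (perimeter = 2·8·10.500·sin(180°/8) = 64.29 mm); the r=2 cylinder at (12, 7.5) contributes a regular 8-gon of circumradius 2 (perimeter = 2·8·2.000·sin(180°/8) = 12.25 mm); Taking the union: the 2 present regions are separate (no shared area or edge), so areas and boundary lengths simply add and each stays a separate island — boundary = 76.54 mm. So its perimeter = 76.54 mm. Layer 9 (z = 0.9): the r=10.5 cylinder contributes a regular 8-gon of circumradius 10.5 (perimeter = 2·8·10.500·sin(180°/8) = 64.29 mm); the cylinder at (12, 7.5) is not intersected at this z (z outside [3, 14.5]); Merging all regions: only the r=10.5 cylinder is present, so the union is just that shape — boundary = 64.29 mm. So its perimeter = 64.29 mm. Layer 142 is larger (76.54 vs 64.29 mm).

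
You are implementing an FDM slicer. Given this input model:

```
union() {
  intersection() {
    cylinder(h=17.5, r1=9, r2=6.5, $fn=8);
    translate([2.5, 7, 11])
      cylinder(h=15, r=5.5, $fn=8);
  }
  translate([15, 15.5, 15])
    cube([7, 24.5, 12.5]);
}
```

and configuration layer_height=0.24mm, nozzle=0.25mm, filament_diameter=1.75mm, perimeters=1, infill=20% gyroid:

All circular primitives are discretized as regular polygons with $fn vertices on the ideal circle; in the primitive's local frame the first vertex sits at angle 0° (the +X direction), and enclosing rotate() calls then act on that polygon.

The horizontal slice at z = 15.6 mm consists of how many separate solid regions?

2

At z = 15.6 mm: the cone: at t=0.891 of its height the radius interpolates to r₁+(r₂−r₁)t = 6.771, giving a regular 8-gon of that circumradius; the cylinder at (2.5, 7): section is a regular 8-gon, circumradius r=5.5; After intersecting: the r=5.5 cylinder at (2.5, 7) partially overlaps the cone; clipping to the common part keeps 25.85 mm² — 1 connected region; the cube at (15, 15.5) is present — its section is the full 7×24.5 rectangle; Taking the union: the 2 present regions are separate (no shared area or edge), so areas and boundary lengths simply add and each stays a separate island — 2 connected regions. The result has 2 disconnected regions.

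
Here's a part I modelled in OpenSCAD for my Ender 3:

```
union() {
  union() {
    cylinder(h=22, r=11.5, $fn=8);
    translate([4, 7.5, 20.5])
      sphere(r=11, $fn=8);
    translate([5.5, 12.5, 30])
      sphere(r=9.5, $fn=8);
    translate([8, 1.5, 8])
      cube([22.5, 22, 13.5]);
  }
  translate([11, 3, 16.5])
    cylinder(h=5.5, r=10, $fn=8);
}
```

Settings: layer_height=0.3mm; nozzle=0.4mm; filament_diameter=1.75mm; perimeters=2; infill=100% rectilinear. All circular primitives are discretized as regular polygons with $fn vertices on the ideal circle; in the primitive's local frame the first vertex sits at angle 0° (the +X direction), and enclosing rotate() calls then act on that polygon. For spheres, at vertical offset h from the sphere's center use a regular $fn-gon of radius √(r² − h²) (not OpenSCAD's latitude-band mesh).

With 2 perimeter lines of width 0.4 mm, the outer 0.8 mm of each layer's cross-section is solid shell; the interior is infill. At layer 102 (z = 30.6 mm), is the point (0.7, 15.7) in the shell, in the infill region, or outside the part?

At z = 30.6 mm: the cylinder is not intersected at this z (z outside [0, 22]); the r=11 sphere at (4, 7.5) slices to a regular 8-gon of circumradius 4.358 (√(r²−h²) with h=10.1 from center); the r=9.5 sphere at (5.5, 12.5) contributes a regular 8-gon of circumradius √(9.5²−0.6²) = 9.481; the cube at (8, 1.5) is absent (z outside [8, 21.5]); Merging all regions: the regions partially overlap (shared area 51.97 mm²), so overlapping operands fuse into one piece — 1 connected region; the cylinder at (11, 3) is not intersected at this z (z outside [16.5, 22]); Merging all regions: only the result so far is present, so the union is just that shape — 1 connected region. Overall, the cross-section is a single solid region. The nearest boundary edge runs (-3.98, 12.50)→(-1.20, 19.20); distance from the point to it = 3.10 mm. The point is inside the cross-section and 3.10 mm from the nearest boundary — more than the 0.8 mm shell width (2 × 0.4), so it's in the infill interior.

infill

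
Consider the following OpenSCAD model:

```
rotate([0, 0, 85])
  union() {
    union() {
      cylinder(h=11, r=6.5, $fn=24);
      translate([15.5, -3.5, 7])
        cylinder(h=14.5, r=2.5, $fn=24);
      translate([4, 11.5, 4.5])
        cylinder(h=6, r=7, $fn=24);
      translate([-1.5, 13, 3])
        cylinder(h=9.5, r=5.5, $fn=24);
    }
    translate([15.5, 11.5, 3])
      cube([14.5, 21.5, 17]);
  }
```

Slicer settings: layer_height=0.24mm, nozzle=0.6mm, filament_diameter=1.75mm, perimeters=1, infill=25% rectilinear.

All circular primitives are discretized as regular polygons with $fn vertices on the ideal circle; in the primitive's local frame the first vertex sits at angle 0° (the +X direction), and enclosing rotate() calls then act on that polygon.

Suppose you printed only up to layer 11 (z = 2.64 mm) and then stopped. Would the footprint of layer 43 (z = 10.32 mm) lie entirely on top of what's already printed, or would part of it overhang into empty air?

part overhangs

Compare the two slices. At z = 2.64: the r=6.5 cylinder gives a regular 24-gon of circumradius 6.5 (constant along its height) (area = (24/2)·6.500²·sin(360°/24) = 131.22 mm²); the cylinder at (15.5, -3.5) is not intersected at this z (z outside [7, 21.5]); the cylinder at (4, 11.5) does not reach this height (z outside [4.5, 10.5]); the cylinder at (-1.5, 13) does not reach this height (z outside [3, 12.5]); Taking the union: only the r=6.5 cylinder is present, so the union is just that shape — area = 131.22 mm²; the cube at (15.5, 11.5) is not intersected at this z (z outside [3, 20]); Combining (union): only that combined region is present, so the union is just that shape — area = 131.22 mm²; (whole slice rotated 85° about Z — lengths, areas and connectivity unchanged). At z = 10.32: the cylinder: section is a regular 24-gon, circumradius r=6.5 (area = (24/2)·6.500²·sin(360°/24) = 131.22 mm²); the r=2.5 cylinder at (15.5, -3.5) contributes a regular 24-gon of circumradius 2.5 (area = (24/2)·2.500²·sin(360°/24) = 19.41 mm²); the r=7 cylinder at (4, 11.5) contributes a regular 24-gon of circumradius 7 (area = (24/2)·7.000²·sin(360°/24) = 152.19 mm²); the cylinder at (-1.5, 13): section is a regular 24-gon, circumradius r=5.5 (area = (24/2)·5.500²·sin(360°/24) = 93.95 mm²); Taking the union: the regions partially overlap — summed areas 396.77 mm² minus the doubly-counted overlap 56.85 mm² gives 339.92 mm² — area = 339.92 mm²; the 14.5×21.5 cube at (15.5, 11.5) contributes its full rectangle (area 311.75 mm²); Combining (union): the 2 present regions are separate (no shared area or edge), so areas and boundary lengths simply add and each stays a separate island — area = 651.67 mm²; (rotated 85° about Z; rotation is an isometry so areas/perimeters/island counts are preserved). Checking containment: at z = 10.32 the cross-section extends beyond the z = 2.64 cross-section by about 520.45 mm².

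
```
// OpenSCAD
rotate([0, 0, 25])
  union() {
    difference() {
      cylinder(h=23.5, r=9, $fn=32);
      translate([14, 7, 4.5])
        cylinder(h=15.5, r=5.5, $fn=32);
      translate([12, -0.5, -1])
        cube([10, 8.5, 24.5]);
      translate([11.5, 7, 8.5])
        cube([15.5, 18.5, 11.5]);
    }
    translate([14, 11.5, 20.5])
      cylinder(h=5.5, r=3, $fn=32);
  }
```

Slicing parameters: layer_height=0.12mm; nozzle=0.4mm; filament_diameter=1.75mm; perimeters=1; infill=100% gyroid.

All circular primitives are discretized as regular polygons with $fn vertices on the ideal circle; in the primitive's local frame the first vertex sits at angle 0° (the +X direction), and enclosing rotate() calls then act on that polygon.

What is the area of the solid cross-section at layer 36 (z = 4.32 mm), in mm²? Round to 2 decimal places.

252.84 mm²

At z = 4.32 mm: the r=9 cylinder contributes a regular 32-gon of circumradius 9 (area = (32/2)·9.000²·sin(360°/32) = 252.84 mm²); the cylinder at (14, 7) does not reach this height (z outside [4.5, 20]); the 10×8.5 cube at (12, -0.5) contributes its full rectangle (area 85.00 mm²); the cube at (11.5, 7) does not reach this height (z outside [8.5, 20]); Subtracting the remaining from the first: starting from the r=9 cylinder (252.84 mm²), the 10×8.5 cube at (12, -0.5) misses the remaining region (no effect) — area = 252.84 mm²; the cylinder at (14, 11.5) is absent (z outside [20.5, 26]); Taking the union: only that combined region is present, so the union is just that shape — area = 252.84 mm²; (rotated 25° about Z; rotation is an isometry so areas/perimeters/island counts are preserved). Overall, the cross-section is a single solid region. Net area = 252.84 mm².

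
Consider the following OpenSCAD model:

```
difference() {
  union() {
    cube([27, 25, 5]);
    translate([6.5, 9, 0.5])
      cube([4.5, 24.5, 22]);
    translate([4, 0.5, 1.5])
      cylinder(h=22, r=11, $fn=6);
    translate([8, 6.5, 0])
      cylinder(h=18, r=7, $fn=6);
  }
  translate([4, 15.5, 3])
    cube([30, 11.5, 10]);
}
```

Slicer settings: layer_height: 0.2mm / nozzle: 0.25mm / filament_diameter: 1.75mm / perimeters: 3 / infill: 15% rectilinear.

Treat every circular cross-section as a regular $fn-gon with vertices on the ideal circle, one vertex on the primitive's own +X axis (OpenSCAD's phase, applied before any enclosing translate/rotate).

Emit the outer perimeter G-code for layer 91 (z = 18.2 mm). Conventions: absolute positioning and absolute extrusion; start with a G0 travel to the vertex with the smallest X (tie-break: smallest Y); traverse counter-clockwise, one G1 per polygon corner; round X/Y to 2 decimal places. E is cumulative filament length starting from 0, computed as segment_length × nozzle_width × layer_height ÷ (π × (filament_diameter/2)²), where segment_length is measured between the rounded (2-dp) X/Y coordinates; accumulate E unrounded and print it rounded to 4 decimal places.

At z = 18.2 mm: the cube does not reach this height (z outside [0, 5]); the cube at (6.5, 9) is present — its section is the full 4.5×24.5 rectangle; the cylinder at (4, 0.5): section is a regular 6-gon, circumradius r=11; the cylinder at (8, 6.5) is absent (z outside [0, 18]); Combining (union): the regions partially overlap (shared area 3.38 mm²), so overlapping operands fuse into one piece — 1 connected region; the cube at (4, 15.5) does not reach this height (z outside [3, 13]); Subtracting the remaining from the first: none of the subtracted shapes is present at this height, so that combined region is unchanged — 1 connected region. The outline is a single polygon with 10 vertices. Extrusion per mm of travel: 0.25 × 0.2 / (π × 0.875²) = 0.020788. Accumulating E over each segment gives final E = 2.3949.

G0 X-7.00 Y0.50 Z18.20
G1 X-1.50 Y-9.03 E0.2287
G1 X9.50 Y-9.03 E0.4574
G1 X15.00 Y0.50 E0.6861
G1 X10.09 Y9.00 E0.8902
G1 X11.00 Y9.00 E0.9091
G1 X11.00 Y33.50 E1.4184
G1 X6.50 Y33.50 E1.5119
G1 X6.50 Y10.03 E1.9998
G1 X-1.50 Y10.03 E2.1661
G1 X-7.00 Y0.50 E2.3949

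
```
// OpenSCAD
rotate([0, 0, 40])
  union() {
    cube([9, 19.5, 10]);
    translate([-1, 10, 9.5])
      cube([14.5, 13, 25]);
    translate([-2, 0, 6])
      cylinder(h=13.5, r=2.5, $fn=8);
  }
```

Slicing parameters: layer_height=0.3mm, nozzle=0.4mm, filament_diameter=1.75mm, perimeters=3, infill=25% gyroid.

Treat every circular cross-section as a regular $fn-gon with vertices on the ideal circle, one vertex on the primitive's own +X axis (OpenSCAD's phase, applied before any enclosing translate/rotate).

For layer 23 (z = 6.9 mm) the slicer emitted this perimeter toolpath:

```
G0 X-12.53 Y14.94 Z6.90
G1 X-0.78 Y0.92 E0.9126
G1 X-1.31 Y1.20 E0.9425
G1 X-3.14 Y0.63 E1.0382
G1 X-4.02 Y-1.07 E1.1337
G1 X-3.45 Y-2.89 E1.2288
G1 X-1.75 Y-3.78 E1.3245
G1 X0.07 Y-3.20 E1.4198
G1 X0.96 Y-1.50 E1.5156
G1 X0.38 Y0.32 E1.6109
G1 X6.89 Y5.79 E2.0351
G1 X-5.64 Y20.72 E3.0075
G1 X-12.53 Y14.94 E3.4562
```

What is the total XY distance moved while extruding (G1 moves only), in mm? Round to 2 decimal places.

Sum the Euclidean lengths of each G1 segment: total = 69.28 mm.

69.28 mm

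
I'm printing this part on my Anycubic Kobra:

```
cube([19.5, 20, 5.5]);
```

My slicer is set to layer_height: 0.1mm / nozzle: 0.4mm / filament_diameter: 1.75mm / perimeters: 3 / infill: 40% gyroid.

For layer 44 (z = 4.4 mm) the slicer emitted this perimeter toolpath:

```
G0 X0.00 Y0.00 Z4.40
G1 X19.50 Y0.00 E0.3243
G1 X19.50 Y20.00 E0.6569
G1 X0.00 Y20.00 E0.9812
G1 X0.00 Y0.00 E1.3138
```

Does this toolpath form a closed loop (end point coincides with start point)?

yes

Start point (G0): (0.00, 0.00). End point (last G1): the path returns to the start — closed.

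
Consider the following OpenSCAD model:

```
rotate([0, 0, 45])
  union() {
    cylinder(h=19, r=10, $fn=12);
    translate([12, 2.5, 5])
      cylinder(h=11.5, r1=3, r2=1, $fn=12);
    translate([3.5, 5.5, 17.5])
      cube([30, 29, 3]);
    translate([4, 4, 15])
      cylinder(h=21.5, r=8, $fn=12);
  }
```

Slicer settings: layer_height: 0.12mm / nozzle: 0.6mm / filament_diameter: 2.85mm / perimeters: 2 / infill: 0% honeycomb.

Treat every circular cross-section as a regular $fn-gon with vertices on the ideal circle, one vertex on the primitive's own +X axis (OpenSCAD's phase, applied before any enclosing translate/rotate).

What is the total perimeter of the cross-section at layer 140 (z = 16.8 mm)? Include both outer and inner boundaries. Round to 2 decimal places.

68.25 mm

At z = 16.8 mm: the r=10 cylinder gives a regular 12-gon of circumradius 10 (constant along its height) (perimeter = 2·12·10.000·sin(180°/12) = 62.12 mm); the cone at (12, 2.5) does not reach this height (z outside [5, 16.5]); the cube at (3.5, 5.5) does not reach this height (z outside [17.5, 20.5]); the cylinder at (4, 4): section is a regular 12-gon, circumradius r=8 (perimeter = 2·12·8.000·sin(180°/12) = 49.69 mm); Combining (union): the regions partially overlap (shared area 142.11 mm²), so the edge portions inside another operand are dropped and the merged outline is re-measured after clipping — boundary = 68.25 mm; (rotated 45° about Z; rotation is an isometry so areas/perimeters/island counts are preserved). Overall, the cross-section is a single solid region. Total boundary length (outer) = 68.25 mm.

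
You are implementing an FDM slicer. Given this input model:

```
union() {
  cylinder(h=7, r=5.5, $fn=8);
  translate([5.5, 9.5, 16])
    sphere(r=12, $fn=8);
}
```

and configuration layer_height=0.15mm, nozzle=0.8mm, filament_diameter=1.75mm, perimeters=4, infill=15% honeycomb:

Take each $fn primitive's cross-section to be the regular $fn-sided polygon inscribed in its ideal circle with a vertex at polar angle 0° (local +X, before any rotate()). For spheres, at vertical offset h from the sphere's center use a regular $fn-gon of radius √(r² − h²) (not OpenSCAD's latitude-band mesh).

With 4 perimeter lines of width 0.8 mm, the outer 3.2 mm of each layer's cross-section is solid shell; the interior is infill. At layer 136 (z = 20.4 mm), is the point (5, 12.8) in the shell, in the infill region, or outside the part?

At z = 20.4 mm: the cylinder does not reach this height (z outside [0, 7]); the r=12 sphere at (5.5, 9.5) contributes a regular 8-gon of circumradius √(12²−4.4²) = 11.164; Combining (union): only the r=12 sphere at (5.5, 9.5) is present, so the union is just that shape — 1 connected region. Overall, the cross-section is a single solid region. The nearest boundary edge runs (5.50, 20.66)→(-2.39, 17.39); distance from the point to it = 7.07 mm. The point is inside the cross-section and 7.07 mm from the nearest boundary — more than the 3.2 mm shell width (4 × 0.8), so it's in the infill interior.

infill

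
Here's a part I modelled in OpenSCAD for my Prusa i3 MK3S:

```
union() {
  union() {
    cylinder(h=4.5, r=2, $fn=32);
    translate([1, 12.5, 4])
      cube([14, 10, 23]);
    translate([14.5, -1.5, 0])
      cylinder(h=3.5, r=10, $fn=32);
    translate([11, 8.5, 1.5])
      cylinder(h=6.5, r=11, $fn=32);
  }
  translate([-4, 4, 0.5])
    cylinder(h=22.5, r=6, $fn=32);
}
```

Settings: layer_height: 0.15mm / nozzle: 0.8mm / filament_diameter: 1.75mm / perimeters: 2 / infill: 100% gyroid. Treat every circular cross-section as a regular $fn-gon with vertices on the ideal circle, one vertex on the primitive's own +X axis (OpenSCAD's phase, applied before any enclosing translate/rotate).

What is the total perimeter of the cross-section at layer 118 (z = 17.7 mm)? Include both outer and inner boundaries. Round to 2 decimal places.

85.64 mm

At z = 17.7 mm: the cylinder is absent (z outside [0, 4.5]); the cube at (1, 12.5) (footprint 14×10) is included at this height (perimeter 48.00 mm); the cylinder at (14.5, -1.5) does not reach this height (z outside [0, 3.5]); the cylinder at (11, 8.5) is absent (z outside [1.5, 8]); Merging all regions: only the 14×10 cube at (1, 12.5) is present, so the union is just that shape — boundary = 48.00 mm; the r=6 cylinder at (-4, 4) contributes a regular 32-gon of circumradius 6 (perimeter = 2·32·6.000·sin(180°/32) = 37.64 mm); Taking the union: the 2 present regions are separate (no shared area or edge), so areas and boundary lengths simply add and each stays a separate island — boundary = 85.64 mm. Overall, the cross-section has 2 separate islands. Total boundary length (outer) = 85.64 mm.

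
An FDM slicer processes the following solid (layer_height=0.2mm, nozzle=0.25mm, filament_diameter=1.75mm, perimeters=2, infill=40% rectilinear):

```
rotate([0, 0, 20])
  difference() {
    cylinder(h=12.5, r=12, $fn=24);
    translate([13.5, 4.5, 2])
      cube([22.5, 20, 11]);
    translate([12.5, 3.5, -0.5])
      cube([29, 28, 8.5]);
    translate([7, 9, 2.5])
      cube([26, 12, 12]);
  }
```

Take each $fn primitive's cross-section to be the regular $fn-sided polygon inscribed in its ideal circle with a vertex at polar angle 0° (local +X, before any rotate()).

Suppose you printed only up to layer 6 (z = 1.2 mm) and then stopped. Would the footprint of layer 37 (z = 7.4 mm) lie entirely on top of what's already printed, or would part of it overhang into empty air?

Compare the two slices. At z = 1.2: the cylinder: section is a regular 24-gon, circumradius r=12 (area = (24/2)·12.000²·sin(360°/24) = 447.24 mm²); the cube at (13.5, 4.5) is absent (z outside [2, 13]); the cube at (12.5, 3.5) (footprint 29×28) is included at this height (area 812.00 mm²); the cube at (7, 9) is absent (z outside [2.5, 14.5]); Taking the first minus the rest: starting from the r=12 cylinder (447.24 mm²), the 29×28 cube at (12.5, 3.5) misses the remaining region (no effect) — area = 447.24 mm²; (rotated 20° about Z; rotation is an isometry so areas/perimeters/island counts are preserved). At z = 7.4: the cylinder: section is a regular 24-gon, circumradius r=12 (area = (24/2)·12.000²·sin(360°/24) = 447.24 mm²); the 22.5×20 cube at (13.5, 4.5) contributes its full rectangle (area 450.00 mm²); the cube at (12.5, 3.5) (footprint 29×28) is included at this height (area 812.00 mm²); the cube at (7, 9) is present — its section is the full 26×12 rectangle (area 312.00 mm²); Taking the first minus the rest: starting from the r=12 cylinder (447.24 mm²), the 22.5×20 cube at (13.5, 4.5) misses the remaining region (no effect); the 29×28 cube at (12.5, 3.5) misses the remaining region (no effect); the 26×12 cube at (7, 9) partially overlaps it — only the 0.25 mm² overlap (of its 312.00 mm²) is removed, clipping the outline — area = 446.98 mm²; (rotated 20° about Z; rotation is an isometry so areas/perimeters/island counts are preserved). Checking containment: the cross-section at z = 7.4 is a subset of the cross-section at z = 1.2.

entirely on top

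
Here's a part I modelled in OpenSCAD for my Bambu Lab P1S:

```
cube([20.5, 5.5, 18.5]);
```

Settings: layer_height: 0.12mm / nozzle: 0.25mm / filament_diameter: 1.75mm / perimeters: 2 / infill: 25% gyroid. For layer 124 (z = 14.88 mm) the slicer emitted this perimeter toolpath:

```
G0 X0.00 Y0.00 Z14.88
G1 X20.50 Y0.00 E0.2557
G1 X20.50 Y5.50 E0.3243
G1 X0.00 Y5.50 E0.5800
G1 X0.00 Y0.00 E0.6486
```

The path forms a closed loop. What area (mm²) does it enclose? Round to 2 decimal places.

112.75 mm²

Apply the shoelace formula to the sequence of (X, Y) vertices; enclosed area = 112.75 mm².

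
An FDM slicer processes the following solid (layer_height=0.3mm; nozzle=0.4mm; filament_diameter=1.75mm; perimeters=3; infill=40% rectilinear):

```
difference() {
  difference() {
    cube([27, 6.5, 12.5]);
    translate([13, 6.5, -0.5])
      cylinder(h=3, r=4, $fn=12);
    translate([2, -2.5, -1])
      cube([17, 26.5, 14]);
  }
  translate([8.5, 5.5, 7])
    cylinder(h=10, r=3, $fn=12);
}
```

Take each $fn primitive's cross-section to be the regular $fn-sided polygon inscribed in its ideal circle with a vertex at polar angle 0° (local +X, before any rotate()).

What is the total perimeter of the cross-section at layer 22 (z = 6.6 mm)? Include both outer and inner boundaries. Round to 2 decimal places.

At z = 6.6 mm: the 27×6.5 cube contributes its full rectangle (perimeter 67.00 mm); the cylinder at (13, 6.5) does not reach this height (z outside [-0.5, 2.5]); the 17×26.5 cube at (2, -2.5) contributes its full rectangle (perimeter 87.00 mm); Taking the first minus the rest: starting from the 27×6.5 cube, the 17×26.5 cube at (2, -2.5) partially overlaps it — only the 110.50 mm² overlap (of its 450.50 mm²) is removed, clipping the outline — boundary = 46.00 mm; the cylinder at (8.5, 5.5) does not reach this height (z outside [7, 17]); Taking the first minus the rest: none of the subtracted shapes is present at this height, so the result so far is unchanged — boundary = 46.00 mm. Overall, the cross-section has 2 separate islands. Total boundary length (outer) = 46.00 mm.

46.00 mm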